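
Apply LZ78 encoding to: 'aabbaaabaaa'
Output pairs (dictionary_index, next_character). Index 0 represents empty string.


LZ78 encoding steps:
Dictionary: {0: ''}
Step 1: w='' (idx 0), next='a' -> output (0, 'a'), add 'a' as idx 1
Step 2: w='a' (idx 1), next='b' -> output (1, 'b'), add 'ab' as idx 2
Step 3: w='' (idx 0), next='b' -> output (0, 'b'), add 'b' as idx 3
Step 4: w='a' (idx 1), next='a' -> output (1, 'a'), add 'aa' as idx 4
Step 5: w='ab' (idx 2), next='a' -> output (2, 'a'), add 'aba' as idx 5
Step 6: w='aa' (idx 4), end of input -> output (4, '')


Encoded: [(0, 'a'), (1, 'b'), (0, 'b'), (1, 'a'), (2, 'a'), (4, '')]


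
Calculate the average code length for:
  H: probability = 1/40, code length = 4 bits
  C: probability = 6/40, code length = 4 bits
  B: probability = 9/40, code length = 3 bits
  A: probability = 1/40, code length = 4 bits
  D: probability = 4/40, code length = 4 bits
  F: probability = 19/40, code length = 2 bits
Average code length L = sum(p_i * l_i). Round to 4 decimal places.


Weighted contributions p_i * l_i:
  H: (1/40) * 4 = 4/40
  C: (6/40) * 4 = 24/40
  B: (9/40) * 3 = 27/40
  A: (1/40) * 4 = 4/40
  D: (4/40) * 4 = 16/40
  F: (19/40) * 2 = 38/40
Sum = (4 + 24 + 27 + 4 + 16 + 38)/40 = 113/40

L = 113/40 = 2.8250 bits/symbol


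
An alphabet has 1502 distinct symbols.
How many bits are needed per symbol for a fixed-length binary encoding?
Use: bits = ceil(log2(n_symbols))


log2(1502) = 10.5527
Bracket: 2^10 = 1024 < 1502 <= 2^11 = 2048
So ceil(log2(1502)) = 11

bits = ceil(log2(1502)) = ceil(10.5527) = 11 bits


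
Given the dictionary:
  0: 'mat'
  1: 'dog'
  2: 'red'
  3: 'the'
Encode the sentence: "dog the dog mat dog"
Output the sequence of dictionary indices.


Look up each word in the dictionary:
  'dog' -> 1
  'the' -> 3
  'dog' -> 1
  'mat' -> 0
  'dog' -> 1

Encoded: [1, 3, 1, 0, 1]


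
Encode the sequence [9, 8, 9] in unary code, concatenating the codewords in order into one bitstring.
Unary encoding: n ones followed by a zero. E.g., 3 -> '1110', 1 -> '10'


Encode each number as n ones followed by a terminating 0:
  9 -> 1111111110 (10 bits)
  8 -> 111111110 (9 bits)
  9 -> 1111111110 (10 bits)
Total length = 10 + 9 + 10 = 29 bits.

Unary([9, 8, 9]) = 11111111101111111101111111110 (29 bits)


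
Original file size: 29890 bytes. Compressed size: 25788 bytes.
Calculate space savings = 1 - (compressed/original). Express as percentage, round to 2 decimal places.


ratio = compressed/original = 25788/29890 = 0.862763
savings = 1 - ratio = 1 - 0.862763 = 0.137237
as a percentage: 0.137237 * 100 = 13.72%

Space savings = 1 - 25788/29890 = 13.72%


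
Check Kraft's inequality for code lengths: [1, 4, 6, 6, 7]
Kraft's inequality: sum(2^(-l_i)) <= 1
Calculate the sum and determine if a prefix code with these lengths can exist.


Sum = 2^(-1) + 2^(-4) + 2^(-6) + 2^(-6) + 2^(-7)
    = 0.5 + 0.0625 + 0.015625 + 0.015625 + 0.0078125
    = 77/128 = 0.6015625
Since 0.6015625 <= 1, Kraft's inequality IS satisfied.
A prefix code with these lengths CAN exist.

Kraft sum = 0.6015625. Satisfied.


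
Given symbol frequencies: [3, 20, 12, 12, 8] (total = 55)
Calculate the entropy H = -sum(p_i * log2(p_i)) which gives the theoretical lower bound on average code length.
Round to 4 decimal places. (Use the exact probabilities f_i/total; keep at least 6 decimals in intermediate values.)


Per-symbol terms -p_i * log2(p_i) with p_i = f_i/55:
  p = 3/55 = 0.054545: log2(p) = -4.196397, -p*log2(p) = 0.228894
  p = 20/55 = 0.363636: log2(p) = -1.459432, -p*log2(p) = 0.530702
  p = 12/55 = 0.218182: log2(p) = -2.196397, -p*log2(p) = 0.479214
  p = 12/55 = 0.218182: log2(p) = -2.196397, -p*log2(p) = 0.479214
  p = 8/55 = 0.145455: log2(p) = -2.781360, -p*log2(p) = 0.404561
H = 0.228894 + 0.530702 + 0.479214 + 0.479214 + 0.404561 = 2.122585

H = 2.1226 bits/symbol


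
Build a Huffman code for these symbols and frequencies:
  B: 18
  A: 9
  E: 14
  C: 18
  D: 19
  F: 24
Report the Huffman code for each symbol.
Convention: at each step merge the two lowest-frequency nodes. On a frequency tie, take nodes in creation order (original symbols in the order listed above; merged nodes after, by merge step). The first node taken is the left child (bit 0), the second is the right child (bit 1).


Huffman tree construction:
Step 1: Merge A(9) + E(14) = 23
Step 2: Merge B(18) + C(18) = 36
Step 3: Merge D(19) + (A+E)(23) = 42
Step 4: Merge F(24) + (B+C)(36) = 60
Step 5: Merge (D+(A+E))(42) + (F+(B+C))(60) = 102
Read each symbol's code off the tree from the root (left child = 0, right child = 1).

Codes:
  B: 110 (length 3)
  A: 010 (length 3)
  E: 011 (length 3)
  C: 111 (length 3)
  D: 00 (length 2)
  F: 10 (length 2)
Average code length: 263/102 = 2.5784 bits/symbol


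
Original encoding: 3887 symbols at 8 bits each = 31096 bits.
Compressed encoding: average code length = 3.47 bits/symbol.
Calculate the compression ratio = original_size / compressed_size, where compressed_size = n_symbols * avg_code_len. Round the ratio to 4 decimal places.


original_size = n_symbols * orig_bits = 3887 * 8 = 31096 bits
compressed_size = n_symbols * avg_code_len = 3887 * 3.47 = 13487.89 bits
ratio = original_size / compressed_size = 31096 / 13487.89 = 2.3055

Compression ratio = 2.3055


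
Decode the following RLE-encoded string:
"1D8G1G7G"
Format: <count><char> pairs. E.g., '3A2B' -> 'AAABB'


Expanding each <count><char> pair:
  1D -> 'D'
  8G -> 'GGGGGGGG'
  1G -> 'G'
  7G -> 'GGGGGGG'

Decoded = DGGGGGGGGGGGGGGGG


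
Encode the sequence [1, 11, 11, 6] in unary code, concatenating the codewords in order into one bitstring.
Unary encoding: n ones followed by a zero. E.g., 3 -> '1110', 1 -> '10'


Encode each number as n ones followed by a terminating 0:
  1 -> 10 (2 bits)
  11 -> 111111111110 (12 bits)
  11 -> 111111111110 (12 bits)
  6 -> 1111110 (7 bits)
Total length = 2 + 12 + 12 + 7 = 33 bits.

Unary([1, 11, 11, 6]) = 101111111111101111111111101111110 (33 bits)


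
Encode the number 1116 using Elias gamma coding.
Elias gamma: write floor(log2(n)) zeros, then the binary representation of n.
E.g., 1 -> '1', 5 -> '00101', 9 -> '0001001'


num_bits = floor(log2(1116)) + 1 = 11
leading_zeros = num_bits - 1 = 10
binary(1116) = 10001011100

Elias gamma(1116) = '0000000000' + '10001011100' = 000000000010001011100 (21 bits)


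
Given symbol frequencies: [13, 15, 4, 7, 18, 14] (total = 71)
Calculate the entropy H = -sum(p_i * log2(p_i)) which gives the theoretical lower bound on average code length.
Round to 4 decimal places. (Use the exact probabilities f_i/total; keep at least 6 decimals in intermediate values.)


Per-symbol terms -p_i * log2(p_i) with p_i = f_i/71:
  p = 13/71 = 0.183099: log2(p) = -2.449307, -p*log2(p) = 0.448465
  p = 15/71 = 0.211268: log2(p) = -2.242857, -p*log2(p) = 0.473843
  p = 4/71 = 0.056338: log2(p) = -4.149747, -p*log2(p) = 0.233789
  p = 7/71 = 0.098592: log2(p) = -3.342392, -p*log2(p) = 0.329532
  p = 18/71 = 0.253521: log2(p) = -1.979822, -p*log2(p) = 0.501927
  p = 14/71 = 0.197183: log2(p) = -2.342392, -p*log2(p) = 0.461880
H = 0.448465 + 0.473843 + 0.233789 + 0.329532 + 0.501927 + 0.461880 = 2.449436

H = 2.4494 bits/symbol


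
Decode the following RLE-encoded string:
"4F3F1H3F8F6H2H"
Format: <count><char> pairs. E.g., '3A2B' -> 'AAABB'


Expanding each <count><char> pair:
  4F -> 'FFFF'
  3F -> 'FFF'
  1H -> 'H'
  3F -> 'FFF'
  8F -> 'FFFFFFFF'
  6H -> 'HHHHHH'
  2H -> 'HH'

Decoded = FFFFFFFHFFFFFFFFFFFHHHHHHHH


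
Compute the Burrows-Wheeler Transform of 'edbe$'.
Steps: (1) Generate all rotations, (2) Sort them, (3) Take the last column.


Rotations (sorted):
  0: $edbe -> last char: e
  1: be$ed -> last char: d
  2: dbe$e -> last char: e
  3: e$edb -> last char: b
  4: edbe$ -> last char: $


BWT = edeb$


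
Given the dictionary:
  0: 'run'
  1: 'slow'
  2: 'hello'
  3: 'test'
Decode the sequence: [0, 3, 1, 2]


Look up each index in the dictionary:
  0 -> 'run'
  3 -> 'test'
  1 -> 'slow'
  2 -> 'hello'

Decoded: "run test slow hello"


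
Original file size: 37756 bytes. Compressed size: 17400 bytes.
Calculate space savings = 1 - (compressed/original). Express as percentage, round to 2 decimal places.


ratio = compressed/original = 17400/37756 = 0.460854
savings = 1 - ratio = 1 - 0.460854 = 0.539146
as a percentage: 0.539146 * 100 = 53.91%

Space savings = 1 - 17400/37756 = 53.91%


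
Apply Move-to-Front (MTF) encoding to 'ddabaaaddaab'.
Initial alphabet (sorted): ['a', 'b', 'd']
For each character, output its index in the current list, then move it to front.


MTF encoding:
'd': index 2 in ['a', 'b', 'd'] -> ['d', 'a', 'b']
'd': index 0 in ['d', 'a', 'b'] -> ['d', 'a', 'b']
'a': index 1 in ['d', 'a', 'b'] -> ['a', 'd', 'b']
'b': index 2 in ['a', 'd', 'b'] -> ['b', 'a', 'd']
'a': index 1 in ['b', 'a', 'd'] -> ['a', 'b', 'd']
'a': index 0 in ['a', 'b', 'd'] -> ['a', 'b', 'd']
'a': index 0 in ['a', 'b', 'd'] -> ['a', 'b', 'd']
'd': index 2 in ['a', 'b', 'd'] -> ['d', 'a', 'b']
'd': index 0 in ['d', 'a', 'b'] -> ['d', 'a', 'b']
'a': index 1 in ['d', 'a', 'b'] -> ['a', 'd', 'b']
'a': index 0 in ['a', 'd', 'b'] -> ['a', 'd', 'b']
'b': index 2 in ['a', 'd', 'b'] -> ['b', 'a', 'd']


Output: [2, 0, 1, 2, 1, 0, 0, 2, 0, 1, 0, 2]


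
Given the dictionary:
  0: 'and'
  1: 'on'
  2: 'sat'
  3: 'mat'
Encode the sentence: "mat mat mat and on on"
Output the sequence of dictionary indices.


Look up each word in the dictionary:
  'mat' -> 3
  'mat' -> 3
  'mat' -> 3
  'and' -> 0
  'on' -> 1
  'on' -> 1

Encoded: [3, 3, 3, 0, 1, 1]


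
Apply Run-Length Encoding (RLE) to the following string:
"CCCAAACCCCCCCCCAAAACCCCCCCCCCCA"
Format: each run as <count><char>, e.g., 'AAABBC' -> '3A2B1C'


Scanning runs left to right:
  i=0: run of 'C' x 3 -> '3C'
  i=3: run of 'A' x 3 -> '3A'
  i=6: run of 'C' x 9 -> '9C'
  i=15: run of 'A' x 4 -> '4A'
  i=19: run of 'C' x 11 -> '11C'
  i=30: run of 'A' x 1 -> '1A'

RLE = 3C3A9C4A11C1A


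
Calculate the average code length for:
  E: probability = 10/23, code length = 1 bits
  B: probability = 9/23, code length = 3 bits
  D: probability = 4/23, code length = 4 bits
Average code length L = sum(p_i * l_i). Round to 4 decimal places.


Weighted contributions p_i * l_i:
  E: (10/23) * 1 = 10/23
  B: (9/23) * 3 = 27/23
  D: (4/23) * 4 = 16/23
Sum = (10 + 27 + 16)/23 = 53/23

L = 53/23 = 2.3043 bits/symbol


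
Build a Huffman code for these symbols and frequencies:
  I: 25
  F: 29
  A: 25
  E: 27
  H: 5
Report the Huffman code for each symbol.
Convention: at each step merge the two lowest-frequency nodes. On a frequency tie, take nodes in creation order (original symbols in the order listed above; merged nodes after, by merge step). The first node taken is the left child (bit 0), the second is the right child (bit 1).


Huffman tree construction:
Step 1: Merge H(5) + I(25) = 30
Step 2: Merge A(25) + E(27) = 52
Step 3: Merge F(29) + (H+I)(30) = 59
Step 4: Merge (A+E)(52) + (F+(H+I))(59) = 111
Read each symbol's code off the tree from the root (left child = 0, right child = 1).

Codes:
  I: 111 (length 3)
  F: 10 (length 2)
  A: 00 (length 2)
  E: 01 (length 2)
  H: 110 (length 3)
Average code length: 252/111 = 2.2703 bits/symbol


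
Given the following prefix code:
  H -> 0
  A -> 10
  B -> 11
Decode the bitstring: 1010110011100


Decoding step by step:
Bits 10 -> A
Bits 10 -> A
Bits 11 -> B
Bits 0 -> H
Bits 0 -> H
Bits 11 -> B
Bits 10 -> A
Bits 0 -> H


Decoded message: AABHHBAH


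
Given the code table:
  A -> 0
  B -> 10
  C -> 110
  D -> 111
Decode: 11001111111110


Decoding:
110 -> C
0 -> A
111 -> D
111 -> D
111 -> D
0 -> A


Result: CADDDA


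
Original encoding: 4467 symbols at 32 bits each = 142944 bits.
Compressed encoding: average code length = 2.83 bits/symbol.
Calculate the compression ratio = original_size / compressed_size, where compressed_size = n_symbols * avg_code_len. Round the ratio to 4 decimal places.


original_size = n_symbols * orig_bits = 4467 * 32 = 142944 bits
compressed_size = n_symbols * avg_code_len = 4467 * 2.83 = 12641.61 bits
ratio = original_size / compressed_size = 142944 / 12641.61 = 11.3074

Compression ratio = 11.3074


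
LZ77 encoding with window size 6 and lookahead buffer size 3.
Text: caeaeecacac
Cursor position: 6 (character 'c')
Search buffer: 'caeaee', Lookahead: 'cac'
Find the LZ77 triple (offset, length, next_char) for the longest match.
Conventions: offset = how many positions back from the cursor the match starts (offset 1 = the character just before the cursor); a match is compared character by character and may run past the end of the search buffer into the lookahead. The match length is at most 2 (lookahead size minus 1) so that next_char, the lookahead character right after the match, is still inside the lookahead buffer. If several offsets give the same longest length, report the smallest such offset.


Try each offset into the search buffer:
  offset=1 (pos 5, char 'e'): match length 0
  offset=2 (pos 4, char 'e'): match length 0
  offset=3 (pos 3, char 'a'): match length 0
  offset=4 (pos 2, char 'e'): match length 0
  offset=5 (pos 1, char 'a'): match length 0
  offset=6 (pos 0, char 'c'): match length 2
Longest match has length 2 at offset 6.
next_char = character at position 6 + 2 = 8 -> 'c'

Best match: offset=6, length=2 (matching 'ca' starting at position 0)
LZ77 triple: (6, 2, 'c')


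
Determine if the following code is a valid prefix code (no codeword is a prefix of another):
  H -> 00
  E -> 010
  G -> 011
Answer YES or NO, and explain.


Checking each pair (does one codeword prefix another?):
  H='00' vs E='010': no prefix
  H='00' vs G='011': no prefix
  E='010' vs H='00': no prefix
  E='010' vs G='011': no prefix
  G='011' vs H='00': no prefix
  G='011' vs E='010': no prefix
No violation found over all pairs.

YES -- this is a valid prefix code. No codeword is a prefix of any other codeword.


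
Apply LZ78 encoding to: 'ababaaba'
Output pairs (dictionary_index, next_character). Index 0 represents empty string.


LZ78 encoding steps:
Dictionary: {0: ''}
Step 1: w='' (idx 0), next='a' -> output (0, 'a'), add 'a' as idx 1
Step 2: w='' (idx 0), next='b' -> output (0, 'b'), add 'b' as idx 2
Step 3: w='a' (idx 1), next='b' -> output (1, 'b'), add 'ab' as idx 3
Step 4: w='a' (idx 1), next='a' -> output (1, 'a'), add 'aa' as idx 4
Step 5: w='b' (idx 2), next='a' -> output (2, 'a'), add 'ba' as idx 5


Encoded: [(0, 'a'), (0, 'b'), (1, 'b'), (1, 'a'), (2, 'a')]


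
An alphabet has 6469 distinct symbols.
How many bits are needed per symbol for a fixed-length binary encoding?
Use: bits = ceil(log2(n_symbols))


log2(6469) = 12.6593
Bracket: 2^12 = 4096 < 6469 <= 2^13 = 8192
So ceil(log2(6469)) = 13

bits = ceil(log2(6469)) = ceil(12.6593) = 13 bits


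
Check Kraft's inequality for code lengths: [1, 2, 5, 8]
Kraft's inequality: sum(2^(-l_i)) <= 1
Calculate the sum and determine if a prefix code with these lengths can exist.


Sum = 2^(-1) + 2^(-2) + 2^(-5) + 2^(-8)
    = 0.5 + 0.25 + 0.03125 + 0.00390625
    = 201/256 = 0.78515625
Since 0.78515625 <= 1, Kraft's inequality IS satisfied.
A prefix code with these lengths CAN exist.

Kraft sum = 0.78515625. Satisfied.


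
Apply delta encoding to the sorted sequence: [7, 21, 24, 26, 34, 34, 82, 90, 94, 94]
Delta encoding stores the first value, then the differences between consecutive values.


First value: 7
Deltas:
  21 - 7 = 14
  24 - 21 = 3
  26 - 24 = 2
  34 - 26 = 8
  34 - 34 = 0
  82 - 34 = 48
  90 - 82 = 8
  94 - 90 = 4
  94 - 94 = 0


Delta encoded: [7, 14, 3, 2, 8, 0, 48, 8, 4, 0]


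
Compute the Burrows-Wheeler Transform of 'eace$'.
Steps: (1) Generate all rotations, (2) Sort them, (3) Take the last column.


Rotations (sorted):
  0: $eace -> last char: e
  1: ace$e -> last char: e
  2: ce$ea -> last char: a
  3: e$eac -> last char: c
  4: eace$ -> last char: $


BWT = eeac$


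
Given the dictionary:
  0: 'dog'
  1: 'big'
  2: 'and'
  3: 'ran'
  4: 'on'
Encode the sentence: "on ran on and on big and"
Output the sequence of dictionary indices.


Look up each word in the dictionary:
  'on' -> 4
  'ran' -> 3
  'on' -> 4
  'and' -> 2
  'on' -> 4
  'big' -> 1
  'and' -> 2

Encoded: [4, 3, 4, 2, 4, 1, 2]


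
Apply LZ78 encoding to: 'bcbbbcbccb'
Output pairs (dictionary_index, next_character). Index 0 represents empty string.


LZ78 encoding steps:
Dictionary: {0: ''}
Step 1: w='' (idx 0), next='b' -> output (0, 'b'), add 'b' as idx 1
Step 2: w='' (idx 0), next='c' -> output (0, 'c'), add 'c' as idx 2
Step 3: w='b' (idx 1), next='b' -> output (1, 'b'), add 'bb' as idx 3
Step 4: w='b' (idx 1), next='c' -> output (1, 'c'), add 'bc' as idx 4
Step 5: w='bc' (idx 4), next='c' -> output (4, 'c'), add 'bcc' as idx 5
Step 6: w='b' (idx 1), end of input -> output (1, '')


Encoded: [(0, 'b'), (0, 'c'), (1, 'b'), (1, 'c'), (4, 'c'), (1, '')]


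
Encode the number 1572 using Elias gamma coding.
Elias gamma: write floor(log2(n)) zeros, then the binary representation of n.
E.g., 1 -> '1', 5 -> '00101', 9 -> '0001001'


num_bits = floor(log2(1572)) + 1 = 11
leading_zeros = num_bits - 1 = 10
binary(1572) = 11000100100

Elias gamma(1572) = '0000000000' + '11000100100' = 000000000011000100100 (21 bits)


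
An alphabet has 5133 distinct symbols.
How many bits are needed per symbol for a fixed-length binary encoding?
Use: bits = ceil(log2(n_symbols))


log2(5133) = 12.3256
Bracket: 2^12 = 4096 < 5133 <= 2^13 = 8192
So ceil(log2(5133)) = 13

bits = ceil(log2(5133)) = ceil(12.3256) = 13 bits


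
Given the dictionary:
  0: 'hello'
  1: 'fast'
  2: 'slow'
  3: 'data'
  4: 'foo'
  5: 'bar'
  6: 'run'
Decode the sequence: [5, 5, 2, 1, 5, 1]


Look up each index in the dictionary:
  5 -> 'bar'
  5 -> 'bar'
  2 -> 'slow'
  1 -> 'fast'
  5 -> 'bar'
  1 -> 'fast'

Decoded: "bar bar slow fast bar fast"


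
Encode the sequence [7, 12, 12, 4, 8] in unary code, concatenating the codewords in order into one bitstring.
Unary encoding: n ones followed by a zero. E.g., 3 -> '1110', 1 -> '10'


Encode each number as n ones followed by a terminating 0:
  7 -> 11111110 (8 bits)
  12 -> 1111111111110 (13 bits)
  12 -> 1111111111110 (13 bits)
  4 -> 11110 (5 bits)
  8 -> 111111110 (9 bits)
Total length = 8 + 13 + 13 + 5 + 9 = 48 bits.

Unary([7, 12, 12, 4, 8]) = 111111101111111111110111111111111011110111111110 (48 bits)


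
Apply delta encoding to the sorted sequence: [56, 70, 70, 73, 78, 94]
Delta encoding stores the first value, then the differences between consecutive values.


First value: 56
Deltas:
  70 - 56 = 14
  70 - 70 = 0
  73 - 70 = 3
  78 - 73 = 5
  94 - 78 = 16


Delta encoded: [56, 14, 0, 3, 5, 16]


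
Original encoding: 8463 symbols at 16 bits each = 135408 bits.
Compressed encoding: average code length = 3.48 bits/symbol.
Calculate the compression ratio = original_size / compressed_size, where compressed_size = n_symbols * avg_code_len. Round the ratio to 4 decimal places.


original_size = n_symbols * orig_bits = 8463 * 16 = 135408 bits
compressed_size = n_symbols * avg_code_len = 8463 * 3.48 = 29451.24 bits
ratio = original_size / compressed_size = 135408 / 29451.24 = 4.5977

Compression ratio = 4.5977


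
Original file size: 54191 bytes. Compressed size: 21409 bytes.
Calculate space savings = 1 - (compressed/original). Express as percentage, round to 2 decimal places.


ratio = compressed/original = 21409/54191 = 0.395066
savings = 1 - ratio = 1 - 0.395066 = 0.604934
as a percentage: 0.604934 * 100 = 60.49%

Space savings = 1 - 21409/54191 = 60.49%


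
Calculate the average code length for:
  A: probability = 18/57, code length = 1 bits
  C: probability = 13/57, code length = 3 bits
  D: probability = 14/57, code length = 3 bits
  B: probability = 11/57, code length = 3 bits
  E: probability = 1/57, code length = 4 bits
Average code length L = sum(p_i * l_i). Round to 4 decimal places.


Weighted contributions p_i * l_i:
  A: (18/57) * 1 = 18/57
  C: (13/57) * 3 = 39/57
  D: (14/57) * 3 = 42/57
  B: (11/57) * 3 = 33/57
  E: (1/57) * 4 = 4/57
Sum = (18 + 39 + 42 + 33 + 4)/57 = 136/57

L = 136/57 = 2.3860 bits/symbol


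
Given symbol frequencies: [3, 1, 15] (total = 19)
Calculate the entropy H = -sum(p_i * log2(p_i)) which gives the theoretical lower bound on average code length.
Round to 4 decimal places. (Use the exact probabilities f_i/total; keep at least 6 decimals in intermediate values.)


Per-symbol terms -p_i * log2(p_i) with p_i = f_i/19:
  p = 3/19 = 0.157895: log2(p) = -2.662965, -p*log2(p) = 0.420468
  p = 1/19 = 0.052632: log2(p) = -4.247928, -p*log2(p) = 0.223575
  p = 15/19 = 0.789474: log2(p) = -0.341037, -p*log2(p) = 0.269240
H = 0.420468 + 0.223575 + 0.269240 = 0.913283

H = 0.9133 bits/symbol


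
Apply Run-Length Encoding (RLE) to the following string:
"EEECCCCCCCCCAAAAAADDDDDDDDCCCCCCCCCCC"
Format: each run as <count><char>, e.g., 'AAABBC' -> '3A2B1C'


Scanning runs left to right:
  i=0: run of 'E' x 3 -> '3E'
  i=3: run of 'C' x 9 -> '9C'
  i=12: run of 'A' x 6 -> '6A'
  i=18: run of 'D' x 8 -> '8D'
  i=26: run of 'C' x 11 -> '11C'

RLE = 3E9C6A8D11C


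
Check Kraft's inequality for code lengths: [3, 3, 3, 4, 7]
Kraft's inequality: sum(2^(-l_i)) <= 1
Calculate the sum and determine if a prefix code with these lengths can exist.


Sum = 2^(-3) + 2^(-3) + 2^(-3) + 2^(-4) + 2^(-7)
    = 0.125 + 0.125 + 0.125 + 0.0625 + 0.0078125
    = 57/128 = 0.4453125
Since 0.4453125 <= 1, Kraft's inequality IS satisfied.
A prefix code with these lengths CAN exist.

Kraft sum = 0.4453125. Satisfied.


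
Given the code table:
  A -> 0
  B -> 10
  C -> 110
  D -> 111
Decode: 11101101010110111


Decoding:
111 -> D
0 -> A
110 -> C
10 -> B
10 -> B
110 -> C
111 -> D


Result: DACBBCD


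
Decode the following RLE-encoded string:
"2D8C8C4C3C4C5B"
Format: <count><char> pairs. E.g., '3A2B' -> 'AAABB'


Expanding each <count><char> pair:
  2D -> 'DD'
  8C -> 'CCCCCCCC'
  8C -> 'CCCCCCCC'
  4C -> 'CCCC'
  3C -> 'CCC'
  4C -> 'CCCC'
  5B -> 'BBBBB'

Decoded = DDCCCCCCCCCCCCCCCCCCCCCCCCCCCBBBBB


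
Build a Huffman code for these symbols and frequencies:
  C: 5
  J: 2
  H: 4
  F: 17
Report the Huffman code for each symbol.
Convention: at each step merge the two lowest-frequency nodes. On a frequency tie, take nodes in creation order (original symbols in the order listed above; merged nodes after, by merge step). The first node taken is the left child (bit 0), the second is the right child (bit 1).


Huffman tree construction:
Step 1: Merge J(2) + H(4) = 6
Step 2: Merge C(5) + (J+H)(6) = 11
Step 3: Merge (C+(J+H))(11) + F(17) = 28
Read each symbol's code off the tree from the root (left child = 0, right child = 1).

Codes:
  C: 00 (length 2)
  J: 010 (length 3)
  H: 011 (length 3)
  F: 1 (length 1)
Average code length: 45/28 = 1.6071 bits/symbol


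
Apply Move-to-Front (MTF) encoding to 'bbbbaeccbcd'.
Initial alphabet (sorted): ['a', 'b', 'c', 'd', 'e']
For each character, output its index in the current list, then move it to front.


MTF encoding:
'b': index 1 in ['a', 'b', 'c', 'd', 'e'] -> ['b', 'a', 'c', 'd', 'e']
'b': index 0 in ['b', 'a', 'c', 'd', 'e'] -> ['b', 'a', 'c', 'd', 'e']
'b': index 0 in ['b', 'a', 'c', 'd', 'e'] -> ['b', 'a', 'c', 'd', 'e']
'b': index 0 in ['b', 'a', 'c', 'd', 'e'] -> ['b', 'a', 'c', 'd', 'e']
'a': index 1 in ['b', 'a', 'c', 'd', 'e'] -> ['a', 'b', 'c', 'd', 'e']
'e': index 4 in ['a', 'b', 'c', 'd', 'e'] -> ['e', 'a', 'b', 'c', 'd']
'c': index 3 in ['e', 'a', 'b', 'c', 'd'] -> ['c', 'e', 'a', 'b', 'd']
'c': index 0 in ['c', 'e', 'a', 'b', 'd'] -> ['c', 'e', 'a', 'b', 'd']
'b': index 3 in ['c', 'e', 'a', 'b', 'd'] -> ['b', 'c', 'e', 'a', 'd']
'c': index 1 in ['b', 'c', 'e', 'a', 'd'] -> ['c', 'b', 'e', 'a', 'd']
'd': index 4 in ['c', 'b', 'e', 'a', 'd'] -> ['d', 'c', 'b', 'e', 'a']


Output: [1, 0, 0, 0, 1, 4, 3, 0, 3, 1, 4]


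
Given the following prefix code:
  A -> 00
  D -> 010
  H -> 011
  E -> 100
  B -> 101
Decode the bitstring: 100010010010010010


Decoding step by step:
Bits 100 -> E
Bits 010 -> D
Bits 010 -> D
Bits 010 -> D
Bits 010 -> D
Bits 010 -> D


Decoded message: EDDDDD


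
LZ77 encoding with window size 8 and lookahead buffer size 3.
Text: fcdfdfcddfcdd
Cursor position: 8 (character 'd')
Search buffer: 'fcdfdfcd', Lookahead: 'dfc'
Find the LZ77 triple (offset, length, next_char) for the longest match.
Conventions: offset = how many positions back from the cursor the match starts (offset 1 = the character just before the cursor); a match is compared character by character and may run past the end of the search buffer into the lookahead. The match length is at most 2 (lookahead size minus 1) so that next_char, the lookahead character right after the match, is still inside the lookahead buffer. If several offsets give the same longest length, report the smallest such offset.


Try each offset into the search buffer:
  offset=1 (pos 7, char 'd'): match length 1
  offset=2 (pos 6, char 'c'): match length 0
  offset=3 (pos 5, char 'f'): match length 0
  offset=4 (pos 4, char 'd'): match length 2
  offset=5 (pos 3, char 'f'): match length 0
  offset=6 (pos 2, char 'd'): match length 2
  offset=7 (pos 1, char 'c'): match length 0
  offset=8 (pos 0, char 'f'): match length 0
Longest match has length 2, found at offsets 4, 6; take the smallest, offset 4.
next_char = character at position 8 + 2 = 10 -> 'c'

Best match: offset=4, length=2 (matching 'df' starting at position 4)
LZ77 triple: (4, 2, 'c')


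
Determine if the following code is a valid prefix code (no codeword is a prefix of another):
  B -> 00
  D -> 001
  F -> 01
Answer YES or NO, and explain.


Checking each pair (does one codeword prefix another?):
  B='00' vs D='001': prefix -- VIOLATION

NO -- this is NOT a valid prefix code. B (00) is a prefix of D (001).


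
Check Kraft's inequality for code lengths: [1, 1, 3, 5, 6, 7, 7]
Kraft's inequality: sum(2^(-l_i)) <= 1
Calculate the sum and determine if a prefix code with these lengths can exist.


Sum = 2^(-1) + 2^(-1) + 2^(-3) + 2^(-5) + 2^(-6) + 2^(-7) + 2^(-7)
    = 0.5 + 0.5 + 0.125 + 0.03125 + 0.015625 + 0.0078125 + 0.0078125
    = 152/128 = 1.1875
Since 1.1875 > 1, Kraft's inequality is NOT satisfied.
A prefix code with these lengths CANNOT exist.

Kraft sum = 1.1875. Not satisfied.


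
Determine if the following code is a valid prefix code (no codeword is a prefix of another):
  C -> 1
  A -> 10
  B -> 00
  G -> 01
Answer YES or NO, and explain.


Checking each pair (does one codeword prefix another?):
  C='1' vs A='10': prefix -- VIOLATION

NO -- this is NOT a valid prefix code. C (1) is a prefix of A (10).


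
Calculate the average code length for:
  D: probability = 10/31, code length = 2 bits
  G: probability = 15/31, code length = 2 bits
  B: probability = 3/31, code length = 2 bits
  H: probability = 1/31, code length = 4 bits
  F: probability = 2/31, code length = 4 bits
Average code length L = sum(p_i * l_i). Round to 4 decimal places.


Weighted contributions p_i * l_i:
  D: (10/31) * 2 = 20/31
  G: (15/31) * 2 = 30/31
  B: (3/31) * 2 = 6/31
  H: (1/31) * 4 = 4/31
  F: (2/31) * 4 = 8/31
Sum = (20 + 30 + 6 + 4 + 8)/31 = 68/31

L = 68/31 = 2.1935 bits/symbol


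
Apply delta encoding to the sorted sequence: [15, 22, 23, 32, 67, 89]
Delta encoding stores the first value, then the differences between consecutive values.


First value: 15
Deltas:
  22 - 15 = 7
  23 - 22 = 1
  32 - 23 = 9
  67 - 32 = 35
  89 - 67 = 22


Delta encoded: [15, 7, 1, 9, 35, 22]


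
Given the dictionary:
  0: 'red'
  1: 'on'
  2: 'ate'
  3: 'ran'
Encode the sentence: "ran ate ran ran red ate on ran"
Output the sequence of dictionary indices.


Look up each word in the dictionary:
  'ran' -> 3
  'ate' -> 2
  'ran' -> 3
  'ran' -> 3
  'red' -> 0
  'ate' -> 2
  'on' -> 1
  'ran' -> 3

Encoded: [3, 2, 3, 3, 0, 2, 1, 3]


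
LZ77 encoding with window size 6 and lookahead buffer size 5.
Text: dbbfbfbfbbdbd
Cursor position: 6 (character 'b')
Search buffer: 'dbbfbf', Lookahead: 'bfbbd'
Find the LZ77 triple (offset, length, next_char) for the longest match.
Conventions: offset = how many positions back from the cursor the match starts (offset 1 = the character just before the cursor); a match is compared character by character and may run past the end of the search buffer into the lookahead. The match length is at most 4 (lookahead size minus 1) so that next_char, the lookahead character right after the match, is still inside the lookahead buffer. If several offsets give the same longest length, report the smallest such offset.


Try each offset into the search buffer:
  offset=1 (pos 5, char 'f'): match length 0
  offset=2 (pos 4, char 'b'): match length 3
  offset=3 (pos 3, char 'f'): match length 0
  offset=4 (pos 2, char 'b'): match length 3
  offset=5 (pos 1, char 'b'): match length 1
  offset=6 (pos 0, char 'd'): match length 0
Longest match has length 3, found at offsets 2, 4; take the smallest, offset 2.
next_char = character at position 6 + 3 = 9 -> 'b'

Best match: offset=2, length=3 (matching 'bfb' starting at position 4)
LZ77 triple: (2, 3, 'b')


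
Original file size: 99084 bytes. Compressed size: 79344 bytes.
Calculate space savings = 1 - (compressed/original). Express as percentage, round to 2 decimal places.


ratio = compressed/original = 79344/99084 = 0.800775
savings = 1 - ratio = 1 - 0.800775 = 0.199225
as a percentage: 0.199225 * 100 = 19.92%

Space savings = 1 - 79344/99084 = 19.92%


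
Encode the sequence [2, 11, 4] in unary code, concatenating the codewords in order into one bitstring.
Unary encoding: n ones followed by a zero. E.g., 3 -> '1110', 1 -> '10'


Encode each number as n ones followed by a terminating 0:
  2 -> 110 (3 bits)
  11 -> 111111111110 (12 bits)
  4 -> 11110 (5 bits)
Total length = 3 + 12 + 5 = 20 bits.

Unary([2, 11, 4]) = 11011111111111011110 (20 bits)


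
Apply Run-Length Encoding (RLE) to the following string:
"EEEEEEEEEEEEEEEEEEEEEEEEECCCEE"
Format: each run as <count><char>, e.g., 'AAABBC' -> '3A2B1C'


Scanning runs left to right:
  i=0: run of 'E' x 25 -> '25E'
  i=25: run of 'C' x 3 -> '3C'
  i=28: run of 'E' x 2 -> '2E'

RLE = 25E3C2E


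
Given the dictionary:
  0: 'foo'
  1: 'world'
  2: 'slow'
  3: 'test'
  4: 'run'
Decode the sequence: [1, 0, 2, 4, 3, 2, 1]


Look up each index in the dictionary:
  1 -> 'world'
  0 -> 'foo'
  2 -> 'slow'
  4 -> 'run'
  3 -> 'test'
  2 -> 'slow'
  1 -> 'world'

Decoded: "world foo slow run test slow world"


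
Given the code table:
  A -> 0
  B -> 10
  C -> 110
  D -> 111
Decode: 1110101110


Decoding:
111 -> D
0 -> A
10 -> B
111 -> D
0 -> A


Result: DABDA


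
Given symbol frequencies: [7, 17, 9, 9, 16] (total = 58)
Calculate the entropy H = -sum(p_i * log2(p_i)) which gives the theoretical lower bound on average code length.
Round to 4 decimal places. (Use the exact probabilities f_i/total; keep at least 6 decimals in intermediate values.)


Per-symbol terms -p_i * log2(p_i) with p_i = f_i/58:
  p = 7/58 = 0.120690: log2(p) = -3.050626, -p*log2(p) = 0.368179
  p = 17/58 = 0.293103: log2(p) = -1.770518, -p*log2(p) = 0.518945
  p = 9/58 = 0.155172: log2(p) = -2.688056, -p*log2(p) = 0.417112
  p = 9/58 = 0.155172: log2(p) = -2.688056, -p*log2(p) = 0.417112
  p = 16/58 = 0.275862: log2(p) = -1.857981, -p*log2(p) = 0.512546
H = 0.368179 + 0.518945 + 0.417112 + 0.417112 + 0.512546 = 2.233894

H = 2.2339 bits/symbol


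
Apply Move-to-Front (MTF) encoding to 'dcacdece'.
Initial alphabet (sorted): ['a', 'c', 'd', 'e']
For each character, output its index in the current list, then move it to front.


MTF encoding:
'd': index 2 in ['a', 'c', 'd', 'e'] -> ['d', 'a', 'c', 'e']
'c': index 2 in ['d', 'a', 'c', 'e'] -> ['c', 'd', 'a', 'e']
'a': index 2 in ['c', 'd', 'a', 'e'] -> ['a', 'c', 'd', 'e']
'c': index 1 in ['a', 'c', 'd', 'e'] -> ['c', 'a', 'd', 'e']
'd': index 2 in ['c', 'a', 'd', 'e'] -> ['d', 'c', 'a', 'e']
'e': index 3 in ['d', 'c', 'a', 'e'] -> ['e', 'd', 'c', 'a']
'c': index 2 in ['e', 'd', 'c', 'a'] -> ['c', 'e', 'd', 'a']
'e': index 1 in ['c', 'e', 'd', 'a'] -> ['e', 'c', 'd', 'a']


Output: [2, 2, 2, 1, 2, 3, 2, 1]


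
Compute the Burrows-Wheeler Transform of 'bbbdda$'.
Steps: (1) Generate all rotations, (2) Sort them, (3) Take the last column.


Rotations (sorted):
  0: $bbbdda -> last char: a
  1: a$bbbdd -> last char: d
  2: bbbdda$ -> last char: $
  3: bbdda$b -> last char: b
  4: bdda$bb -> last char: b
  5: da$bbbd -> last char: d
  6: dda$bbb -> last char: b


BWT = ad$bbdb


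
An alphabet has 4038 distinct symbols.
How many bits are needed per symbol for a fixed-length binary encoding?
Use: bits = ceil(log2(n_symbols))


log2(4038) = 11.9794
Bracket: 2^11 = 2048 < 4038 <= 2^12 = 4096
So ceil(log2(4038)) = 12

bits = ceil(log2(4038)) = ceil(11.9794) = 12 bits


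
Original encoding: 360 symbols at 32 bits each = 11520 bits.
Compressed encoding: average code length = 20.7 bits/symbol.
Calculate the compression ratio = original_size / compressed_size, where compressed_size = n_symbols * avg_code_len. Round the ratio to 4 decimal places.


original_size = n_symbols * orig_bits = 360 * 32 = 11520 bits
compressed_size = n_symbols * avg_code_len = 360 * 20.7 = 7452.0 bits
ratio = original_size / compressed_size = 11520 / 7452.0 = 1.5459

Compression ratio = 1.5459


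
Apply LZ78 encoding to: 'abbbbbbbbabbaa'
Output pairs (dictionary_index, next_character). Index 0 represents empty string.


LZ78 encoding steps:
Dictionary: {0: ''}
Step 1: w='' (idx 0), next='a' -> output (0, 'a'), add 'a' as idx 1
Step 2: w='' (idx 0), next='b' -> output (0, 'b'), add 'b' as idx 2
Step 3: w='b' (idx 2), next='b' -> output (2, 'b'), add 'bb' as idx 3
Step 4: w='bb' (idx 3), next='b' -> output (3, 'b'), add 'bbb' as idx 4
Step 5: w='bb' (idx 3), next='a' -> output (3, 'a'), add 'bba' as idx 5
Step 6: w='bba' (idx 5), next='a' -> output (5, 'a'), add 'bbaa' as idx 6


Encoded: [(0, 'a'), (0, 'b'), (2, 'b'), (3, 'b'), (3, 'a'), (5, 'a')]


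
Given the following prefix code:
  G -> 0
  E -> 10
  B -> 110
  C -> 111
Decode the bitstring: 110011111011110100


Decoding step by step:
Bits 110 -> B
Bits 0 -> G
Bits 111 -> C
Bits 110 -> B
Bits 111 -> C
Bits 10 -> E
Bits 10 -> E
Bits 0 -> G


Decoded message: BGCBCEEG


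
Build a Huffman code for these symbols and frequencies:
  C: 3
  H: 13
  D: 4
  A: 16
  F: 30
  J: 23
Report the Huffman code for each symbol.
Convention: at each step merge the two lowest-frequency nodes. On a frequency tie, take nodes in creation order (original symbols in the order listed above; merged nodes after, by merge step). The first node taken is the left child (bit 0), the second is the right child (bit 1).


Huffman tree construction:
Step 1: Merge C(3) + D(4) = 7
Step 2: Merge (C+D)(7) + H(13) = 20
Step 3: Merge A(16) + ((C+D)+H)(20) = 36
Step 4: Merge J(23) + F(30) = 53
Step 5: Merge (A+((C+D)+H))(36) + (J+F)(53) = 89
Read each symbol's code off the tree from the root (left child = 0, right child = 1).

Codes:
  C: 0100 (length 4)
  H: 011 (length 3)
  D: 0101 (length 4)
  A: 00 (length 2)
  F: 11 (length 2)
  J: 10 (length 2)
Average code length: 205/89 = 2.3034 bits/symbol


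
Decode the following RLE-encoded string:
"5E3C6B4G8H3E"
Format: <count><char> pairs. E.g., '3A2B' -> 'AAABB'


Expanding each <count><char> pair:
  5E -> 'EEEEE'
  3C -> 'CCC'
  6B -> 'BBBBBB'
  4G -> 'GGGG'
  8H -> 'HHHHHHHH'
  3E -> 'EEE'

Decoded = EEEEECCCBBBBBBGGGGHHHHHHHHEEE


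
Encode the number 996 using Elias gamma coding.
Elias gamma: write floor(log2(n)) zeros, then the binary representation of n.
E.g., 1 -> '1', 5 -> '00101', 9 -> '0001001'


num_bits = floor(log2(996)) + 1 = 10
leading_zeros = num_bits - 1 = 9
binary(996) = 1111100100

Elias gamma(996) = '000000000' + '1111100100' = 0000000001111100100 (19 bits)


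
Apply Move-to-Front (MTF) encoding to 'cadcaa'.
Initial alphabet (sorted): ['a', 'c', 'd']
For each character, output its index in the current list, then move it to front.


MTF encoding:
'c': index 1 in ['a', 'c', 'd'] -> ['c', 'a', 'd']
'a': index 1 in ['c', 'a', 'd'] -> ['a', 'c', 'd']
'd': index 2 in ['a', 'c', 'd'] -> ['d', 'a', 'c']
'c': index 2 in ['d', 'a', 'c'] -> ['c', 'd', 'a']
'a': index 2 in ['c', 'd', 'a'] -> ['a', 'c', 'd']
'a': index 0 in ['a', 'c', 'd'] -> ['a', 'c', 'd']


Output: [1, 1, 2, 2, 2, 0]


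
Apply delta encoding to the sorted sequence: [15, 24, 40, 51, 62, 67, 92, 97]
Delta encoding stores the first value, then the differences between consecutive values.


First value: 15
Deltas:
  24 - 15 = 9
  40 - 24 = 16
  51 - 40 = 11
  62 - 51 = 11
  67 - 62 = 5
  92 - 67 = 25
  97 - 92 = 5


Delta encoded: [15, 9, 16, 11, 11, 5, 25, 5]


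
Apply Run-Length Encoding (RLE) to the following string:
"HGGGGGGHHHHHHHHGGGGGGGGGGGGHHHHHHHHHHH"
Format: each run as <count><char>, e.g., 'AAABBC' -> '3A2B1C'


Scanning runs left to right:
  i=0: run of 'H' x 1 -> '1H'
  i=1: run of 'G' x 6 -> '6G'
  i=7: run of 'H' x 8 -> '8H'
  i=15: run of 'G' x 12 -> '12G'
  i=27: run of 'H' x 11 -> '11H'

RLE = 1H6G8H12G11H


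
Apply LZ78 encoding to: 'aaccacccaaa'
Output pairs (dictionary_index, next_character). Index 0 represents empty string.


LZ78 encoding steps:
Dictionary: {0: ''}
Step 1: w='' (idx 0), next='a' -> output (0, 'a'), add 'a' as idx 1
Step 2: w='a' (idx 1), next='c' -> output (1, 'c'), add 'ac' as idx 2
Step 3: w='' (idx 0), next='c' -> output (0, 'c'), add 'c' as idx 3
Step 4: w='ac' (idx 2), next='c' -> output (2, 'c'), add 'acc' as idx 4
Step 5: w='c' (idx 3), next='a' -> output (3, 'a'), add 'ca' as idx 5
Step 6: w='a' (idx 1), next='a' -> output (1, 'a'), add 'aa' as idx 6


Encoded: [(0, 'a'), (1, 'c'), (0, 'c'), (2, 'c'), (3, 'a'), (1, 'a')]


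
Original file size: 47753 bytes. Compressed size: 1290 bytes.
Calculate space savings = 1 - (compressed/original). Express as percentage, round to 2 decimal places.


ratio = compressed/original = 1290/47753 = 0.027014
savings = 1 - ratio = 1 - 0.027014 = 0.972986
as a percentage: 0.972986 * 100 = 97.3%

Space savings = 1 - 1290/47753 = 97.3%


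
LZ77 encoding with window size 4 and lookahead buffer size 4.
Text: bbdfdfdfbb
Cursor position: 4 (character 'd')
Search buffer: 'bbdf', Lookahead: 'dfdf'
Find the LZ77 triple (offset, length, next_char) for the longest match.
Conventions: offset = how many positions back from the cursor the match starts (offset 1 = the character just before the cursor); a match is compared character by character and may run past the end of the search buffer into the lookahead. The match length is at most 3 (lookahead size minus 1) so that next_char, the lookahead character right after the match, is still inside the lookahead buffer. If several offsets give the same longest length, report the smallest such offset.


Try each offset into the search buffer:
  offset=1 (pos 3, char 'f'): match length 0
  offset=2 (pos 2, char 'd'): match length 3
  offset=3 (pos 1, char 'b'): match length 0
  offset=4 (pos 0, char 'b'): match length 0
Longest match has length 3 at offset 2.
next_char = character at position 4 + 3 = 7 -> 'f'

Best match: offset=2, length=3 (matching 'dfd' starting at position 2)
LZ77 triple: (2, 3, 'f')


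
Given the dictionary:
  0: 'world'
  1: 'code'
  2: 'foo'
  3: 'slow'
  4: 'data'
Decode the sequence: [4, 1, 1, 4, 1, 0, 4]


Look up each index in the dictionary:
  4 -> 'data'
  1 -> 'code'
  1 -> 'code'
  4 -> 'data'
  1 -> 'code'
  0 -> 'world'
  4 -> 'data'

Decoded: "data code code data code world data"


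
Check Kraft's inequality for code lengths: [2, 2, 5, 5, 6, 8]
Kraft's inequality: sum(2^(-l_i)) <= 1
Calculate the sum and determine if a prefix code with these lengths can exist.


Sum = 2^(-2) + 2^(-2) + 2^(-5) + 2^(-5) + 2^(-6) + 2^(-8)
    = 0.25 + 0.25 + 0.03125 + 0.03125 + 0.015625 + 0.00390625
    = 149/256 = 0.58203125
Since 0.58203125 <= 1, Kraft's inequality IS satisfied.
A prefix code with these lengths CAN exist.

Kraft sum = 0.58203125. Satisfied.


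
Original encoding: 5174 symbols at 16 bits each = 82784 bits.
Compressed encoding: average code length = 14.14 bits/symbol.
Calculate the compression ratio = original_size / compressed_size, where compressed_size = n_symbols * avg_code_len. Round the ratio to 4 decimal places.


original_size = n_symbols * orig_bits = 5174 * 16 = 82784 bits
compressed_size = n_symbols * avg_code_len = 5174 * 14.14 = 73160.36 bits
ratio = original_size / compressed_size = 82784 / 73160.36 = 1.1315

Compression ratio = 1.1315
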